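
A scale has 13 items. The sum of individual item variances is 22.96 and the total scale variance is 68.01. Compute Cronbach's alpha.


alpha = (k/(k-1)) * (1 - sum(si^2)/s_total^2)
= (13/12) * (1 - 22.96/68.01)
alpha = 0.7176

0.7176


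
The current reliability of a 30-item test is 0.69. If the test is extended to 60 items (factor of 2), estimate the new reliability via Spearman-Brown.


r_new = (n * rxx) / (1 + (n-1) * rxx)
r_new = (2 * 0.69) / (1 + 1 * 0.69)
r_new = 1.38 / 1.69
r_new = 0.8166

0.8166


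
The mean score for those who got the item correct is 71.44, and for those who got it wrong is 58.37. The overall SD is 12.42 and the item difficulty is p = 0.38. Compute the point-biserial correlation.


q = 1 - p = 0.62
rpb = ((M1 - M0) / SD) * sqrt(p * q)
rpb = ((71.44 - 58.37) / 12.42) * sqrt(0.38 * 0.62)
rpb = 0.5108

0.5108


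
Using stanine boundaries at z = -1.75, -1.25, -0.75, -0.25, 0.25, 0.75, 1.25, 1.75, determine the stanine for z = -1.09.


Stanine boundaries: [-1.75, -1.25, -0.75, -0.25, 0.25, 0.75, 1.25, 1.75]
z = -1.09
Check each boundary:
  z >= -1.75 -> could be stanine 2
  z >= -1.25 -> could be stanine 3
  z < -0.75
  z < -0.25
  z < 0.25
  z < 0.75
  z < 1.25
  z < 1.75
Highest qualifying boundary gives stanine = 3

3


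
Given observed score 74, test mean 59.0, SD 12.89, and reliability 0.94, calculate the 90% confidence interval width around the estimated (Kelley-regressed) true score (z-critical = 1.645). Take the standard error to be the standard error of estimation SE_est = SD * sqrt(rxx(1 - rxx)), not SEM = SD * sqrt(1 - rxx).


True score estimate = 0.94*74 + 0.06*59.0 = 73.1
SE_est = SD * sqrt(rxx * (1 - rxx)) = 12.89 * sqrt(0.94 * 0.06) = 12.89 * sqrt(0.0564) = 3.061205
CI = T_est +/- z * SE_est, so width = 2 * z * SE_est = 2 * 1.645 * 3.061205
Width = 10.0714

10.0714


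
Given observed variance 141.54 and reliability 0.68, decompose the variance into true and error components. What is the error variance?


var_true = rxx * var_obs = 0.68 * 141.54 = 96.2472
var_error = var_obs - var_true
var_error = 141.54 - 96.2472
var_error = 45.2928

45.2928


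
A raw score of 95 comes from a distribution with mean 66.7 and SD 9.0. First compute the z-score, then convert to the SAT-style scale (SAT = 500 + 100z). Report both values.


z = (X - mean) / SD = (95 - 66.7) / 9.0
z = 28.3 / 9.0
z = 3.1444
SAT-scale = SAT = 500 + 100z
Carry z at full precision (z = 28.3 / 9.0) into the conversion:
SAT-scale = 500 + 100 * (28.3 / 9.0) = 500 + 2830 / 9.0
SAT-scale = 500 + 314.4444
SAT-scale = 814.4444

814.4444


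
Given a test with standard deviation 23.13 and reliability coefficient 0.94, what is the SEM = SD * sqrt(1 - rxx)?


SEM = SD * sqrt(1 - rxx)
SEM = 23.13 * sqrt(1 - 0.94)
SEM = 23.13 * sqrt(0.06) = 23.13 * 0.244949
SEM = 5.6657

5.6657


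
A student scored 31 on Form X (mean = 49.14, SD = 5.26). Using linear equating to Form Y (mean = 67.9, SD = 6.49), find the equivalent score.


slope = SD_Y / SD_X = 6.49 / 5.26 ~ 1.2338
intercept = mean_Y - slope * mean_X = 67.9 - (6.49 / 5.26) * 49.14 ~ 7.2691
Y = slope * X + intercept. To avoid rounding drift from the rounded slope/intercept, evaluate the equivalent form Y = mean_Y + SD_Y * (X - mean_X) / SD_X at full precision:
Y = 67.9 + 6.49 * (31 - 49.14) / 5.26
Y = 67.9 - 6.49 * 18.14 / 5.26
Y = 67.9 - 117.7286 / 5.26
Y = 67.9 - 22.3819
Y = 45.5181

45.5181


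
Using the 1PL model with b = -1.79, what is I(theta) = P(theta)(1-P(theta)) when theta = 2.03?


P = 1/(1+exp(-(2.03--1.79))) = 0.9785
I = P*(1-P) = 0.9785 * 0.0215
I = 0.021

0.021


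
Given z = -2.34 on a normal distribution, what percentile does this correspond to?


CDF(z) = 0.5 * (1 + erf(z/sqrt(2)))
erf(-1.6546) = -0.9807
CDF = 0.0096
Percentile rank = 0.0096 * 100 = 0.96

0.96


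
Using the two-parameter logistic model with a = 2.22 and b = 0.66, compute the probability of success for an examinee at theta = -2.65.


a*(theta - b) = 2.22 * (-2.65 - 0.66) = -7.3482
exp(--7.3482) = 1553.3979
P = 1 / (1 + 1553.3979)
P = 0.0006

0.0006


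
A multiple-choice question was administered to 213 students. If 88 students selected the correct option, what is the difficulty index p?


Item difficulty p = number correct / total examinees
p = 88 / 213
p = 0.4131

0.4131


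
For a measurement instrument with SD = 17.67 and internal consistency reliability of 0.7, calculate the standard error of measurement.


SEM = SD * sqrt(1 - rxx)
SEM = 17.67 * sqrt(1 - 0.7)
SEM = 17.67 * sqrt(0.3) = 17.67 * 0.547723
SEM = 9.6783

9.6783


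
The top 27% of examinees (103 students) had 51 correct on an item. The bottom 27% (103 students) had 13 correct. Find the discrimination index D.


p_upper = 51/103 = 0.4951
p_lower = 13/103 = 0.1262
D = 0.4951 - 0.1262 = 0.3689

0.3689


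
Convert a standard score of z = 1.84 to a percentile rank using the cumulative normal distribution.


CDF(z) = 0.5 * (1 + erf(z/sqrt(2)))
erf(1.3011) = 0.9342
CDF = 0.9671
Percentile rank = 0.9671 * 100 = 96.71

96.71


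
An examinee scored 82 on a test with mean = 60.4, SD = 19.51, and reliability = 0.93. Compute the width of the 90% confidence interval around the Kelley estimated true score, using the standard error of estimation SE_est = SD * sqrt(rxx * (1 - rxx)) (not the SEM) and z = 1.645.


True score estimate = 0.93*82 + 0.07*60.4 = 80.488
SE_est = SD * sqrt(rxx * (1 - rxx)) = 19.51 * sqrt(0.93 * 0.07) = 19.51 * sqrt(0.0651) = 4.977918
CI = T_est +/- z * SE_est, so width = 2 * z * SE_est = 2 * 1.645 * 4.977918
Width = 16.3774

16.3774


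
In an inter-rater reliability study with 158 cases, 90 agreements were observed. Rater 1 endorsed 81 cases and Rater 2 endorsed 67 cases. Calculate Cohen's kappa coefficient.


P_o = 90/158 = 0.56962
P_e = (81*67 + 77*91) / 24964 = 0.498077
kappa = (P_o - P_e) / (1 - P_e)
kappa = (0.56962 - 0.498077) / (1 - 0.498077)
kappa = 0.1425

0.1425


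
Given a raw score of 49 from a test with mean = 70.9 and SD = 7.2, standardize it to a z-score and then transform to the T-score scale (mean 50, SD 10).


z = (X - mean) / SD = (49 - 70.9) / 7.2
z = -21.9 / 7.2
z = -3.0417
T-score = T = 50 + 10z
Carry z at full precision (z = -21.9 / 7.2) into the conversion:
T-score = 50 + 10 * (-21.9 / 7.2) = 50 + -219 / 7.2
T-score = 50 + -30.4167
T-score = 19.5833

19.5833


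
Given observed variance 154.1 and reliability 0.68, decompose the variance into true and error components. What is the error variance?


var_true = rxx * var_obs = 0.68 * 154.1 = 104.788
var_error = var_obs - var_true
var_error = 154.1 - 104.788
var_error = 49.312

49.312


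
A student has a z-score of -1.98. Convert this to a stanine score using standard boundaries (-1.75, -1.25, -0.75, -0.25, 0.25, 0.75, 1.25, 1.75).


Stanine boundaries: [-1.75, -1.25, -0.75, -0.25, 0.25, 0.75, 1.25, 1.75]
z = -1.98
Check each boundary:
  z < -1.75
  z < -1.25
  z < -0.75
  z < -0.25
  z < 0.25
  z < 0.75
  z < 1.25
  z < 1.75
Highest qualifying boundary gives stanine = 1

1


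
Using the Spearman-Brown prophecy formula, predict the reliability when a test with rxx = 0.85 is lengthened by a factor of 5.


r_new = (n * rxx) / (1 + (n-1) * rxx)
r_new = (5 * 0.85) / (1 + 4 * 0.85)
r_new = 4.25 / 4.4
r_new = 0.9659

0.9659


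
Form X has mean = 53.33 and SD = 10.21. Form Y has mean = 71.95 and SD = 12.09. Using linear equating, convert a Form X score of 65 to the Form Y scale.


slope = SD_Y / SD_X = 12.09 / 10.21 ~ 1.1841
intercept = mean_Y - slope * mean_X = 71.95 - (12.09 / 10.21) * 53.33 ~ 8.8002
Y = slope * X + intercept. To avoid rounding drift from the rounded slope/intercept, evaluate the equivalent form Y = mean_Y + SD_Y * (X - mean_X) / SD_X at full precision:
Y = 71.95 + 12.09 * (65 - 53.33) / 10.21
Y = 71.95 + 12.09 * 11.67 / 10.21
Y = 71.95 + 141.0903 / 10.21
Y = 71.95 + 13.8188
Y = 85.7688

85.7688


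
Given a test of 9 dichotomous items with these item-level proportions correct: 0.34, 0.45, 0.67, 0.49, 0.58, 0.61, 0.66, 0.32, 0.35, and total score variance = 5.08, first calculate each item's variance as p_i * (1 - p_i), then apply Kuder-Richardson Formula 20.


For each item, compute p_i * q_i:
  Item 1: 0.34 * 0.66 = 0.2244
  Item 2: 0.45 * 0.55 = 0.2475
  Item 3: 0.67 * 0.33 = 0.2211
  Item 4: 0.49 * 0.51 = 0.2499
  Item 5: 0.58 * 0.42 = 0.2436
  Item 6: 0.61 * 0.39 = 0.2379
  Item 7: 0.66 * 0.34 = 0.2244
  Item 8: 0.32 * 0.68 = 0.2176
  Item 9: 0.35 * 0.65 = 0.2275
Sum(p_i * q_i) = 0.2244 + 0.2475 + 0.2211 + 0.2499 + 0.2436 + 0.2379 + 0.2244 + 0.2176 + 0.2275 = 2.0939
KR-20 = (k/(k-1)) * (1 - Sum(p_i*q_i) / Var_total)
= (9/8) * (1 - 2.0939/5.08)
= 1.125 * 0.5878
KR-20 = 0.6613

0.6613


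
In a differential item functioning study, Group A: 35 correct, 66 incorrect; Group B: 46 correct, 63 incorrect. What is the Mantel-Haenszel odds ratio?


Odds_A = 35/66 = 0.5303
Odds_B = 46/63 = 0.7302
OR = Odds_A / Odds_B = 0.5303 / 0.7302
Exactly, OR = (35 * 63) / (66 * 46) = 2205 / 3036
OR = 0.7263

0.7263


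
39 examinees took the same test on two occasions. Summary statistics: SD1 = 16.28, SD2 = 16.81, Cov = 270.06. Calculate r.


r = cov(X,Y) / (SD_X * SD_Y)
r = 270.06 / (16.28 * 16.81)
r = 270.06 / 273.6668
r = 0.9868

0.9868


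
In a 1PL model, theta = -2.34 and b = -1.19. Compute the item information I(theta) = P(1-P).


P = 1/(1+exp(-(-2.34--1.19))) = 0.2405
I = P*(1-P) = 0.2405 * 0.7595
I = 0.1827

0.1827


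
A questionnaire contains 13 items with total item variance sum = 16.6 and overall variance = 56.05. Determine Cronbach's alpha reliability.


alpha = (k/(k-1)) * (1 - sum(si^2)/s_total^2)
= (13/12) * (1 - 16.6/56.05)
alpha = 0.7625

0.7625


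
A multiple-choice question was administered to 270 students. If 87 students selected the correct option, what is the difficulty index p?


Item difficulty p = number correct / total examinees
p = 87 / 270
p = 0.3222

0.3222


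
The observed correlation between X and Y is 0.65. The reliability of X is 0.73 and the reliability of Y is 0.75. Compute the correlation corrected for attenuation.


r_corrected = rxy / sqrt(rxx * ryy)
= 0.65 / sqrt(0.73 * 0.75)
= 0.65 / sqrt(0.5475)
= 0.65 / 0.739932
r_corrected = 0.8785

0.8785


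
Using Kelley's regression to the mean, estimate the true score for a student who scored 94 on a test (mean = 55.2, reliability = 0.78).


T_est = rxx * X + (1 - rxx) * mean
T_est = 0.78 * 94 + 0.22 * 55.2
T_est = 73.32 + 12.144
T_est = 85.464

85.464


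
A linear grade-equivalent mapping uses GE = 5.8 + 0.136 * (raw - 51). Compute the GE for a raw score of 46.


raw - median = 46 - 51 = -5
slope * diff = 0.136 * -5 = -0.68
GE = 5.8 + -0.68
GE = 5.12

5.12


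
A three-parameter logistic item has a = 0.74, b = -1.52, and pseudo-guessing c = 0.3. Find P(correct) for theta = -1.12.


logit = 0.74*(-1.12 - -1.52) = 0.296
P* = 1/(1 + exp(-0.296)) = 0.5735
P = 0.3 + (1 - 0.3) * 0.5735
P = 0.7014

0.7014


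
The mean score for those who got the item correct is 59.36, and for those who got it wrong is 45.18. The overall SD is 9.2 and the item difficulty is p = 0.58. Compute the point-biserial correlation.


q = 1 - p = 0.42
rpb = ((M1 - M0) / SD) * sqrt(p * q)
rpb = ((59.36 - 45.18) / 9.2) * sqrt(0.58 * 0.42)
rpb = 0.7607

0.7607


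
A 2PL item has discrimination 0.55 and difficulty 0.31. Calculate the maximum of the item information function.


For 2PL, max info at theta = b = 0.31
I_max = a^2 / 4 = 0.55^2 / 4
= 0.3025 / 4
I_max = 0.0756

0.0756


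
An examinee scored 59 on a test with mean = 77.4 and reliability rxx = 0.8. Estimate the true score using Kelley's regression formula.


T_est = rxx * X + (1 - rxx) * mean
T_est = 0.8 * 59 + 0.2 * 77.4
T_est = 47.2 + 15.48
T_est = 62.68

62.68


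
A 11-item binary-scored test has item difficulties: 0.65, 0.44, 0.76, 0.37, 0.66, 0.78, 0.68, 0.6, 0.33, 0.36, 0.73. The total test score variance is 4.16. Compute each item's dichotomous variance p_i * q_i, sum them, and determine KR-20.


For each item, compute p_i * q_i:
  Item 1: 0.65 * 0.35 = 0.2275
  Item 2: 0.44 * 0.56 = 0.2464
  Item 3: 0.76 * 0.24 = 0.1824
  Item 4: 0.37 * 0.63 = 0.2331
  Item 5: 0.66 * 0.34 = 0.2244
  Item 6: 0.78 * 0.22 = 0.1716
  Item 7: 0.68 * 0.32 = 0.2176
  Item 8: 0.6 * 0.4 = 0.24
  Item 9: 0.33 * 0.67 = 0.2211
  Item 10: 0.36 * 0.64 = 0.2304
  Item 11: 0.73 * 0.27 = 0.1971
Sum(p_i * q_i) = 0.2275 + 0.2464 + 0.1824 + 0.2331 + 0.2244 + 0.1716 + 0.2176 + 0.24 + 0.2211 + 0.2304 + 0.1971 = 2.3916
KR-20 = (k/(k-1)) * (1 - Sum(p_i*q_i) / Var_total)
= (11/10) * (1 - 2.3916/4.16)
= 1.1 * 0.4251
KR-20 = 0.4676

0.4676


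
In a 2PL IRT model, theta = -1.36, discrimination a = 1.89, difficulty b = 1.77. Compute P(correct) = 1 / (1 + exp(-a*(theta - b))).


a*(theta - b) = 1.89 * (-1.36 - 1.77) = -5.9157
exp(--5.9157) = 370.8138
P = 1 / (1 + 370.8138)
P = 0.0027

0.0027


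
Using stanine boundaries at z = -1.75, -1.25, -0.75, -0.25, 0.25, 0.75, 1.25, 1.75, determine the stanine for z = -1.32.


Stanine boundaries: [-1.75, -1.25, -0.75, -0.25, 0.25, 0.75, 1.25, 1.75]
z = -1.32
Check each boundary:
  z >= -1.75 -> could be stanine 2
  z < -1.25
  z < -0.75
  z < -0.25
  z < 0.25
  z < 0.75
  z < 1.25
  z < 1.75
Highest qualifying boundary gives stanine = 2

2


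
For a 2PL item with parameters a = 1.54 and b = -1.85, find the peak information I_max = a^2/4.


For 2PL, max info at theta = b = -1.85
I_max = a^2 / 4 = 1.54^2 / 4
= 2.3716 / 4
I_max = 0.5929

0.5929


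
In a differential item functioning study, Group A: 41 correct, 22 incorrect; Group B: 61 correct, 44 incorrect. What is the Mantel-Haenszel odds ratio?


Odds_A = 41/22 = 1.8636
Odds_B = 61/44 = 1.3864
OR = Odds_A / Odds_B = 1.8636 / 1.3864
Exactly, OR = (41 * 44) / (22 * 61) = 1804 / 1342
OR = 1.3443

1.3443


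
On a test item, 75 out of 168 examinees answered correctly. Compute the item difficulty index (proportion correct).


Item difficulty p = number correct / total examinees
p = 75 / 168
p = 0.4464

0.4464


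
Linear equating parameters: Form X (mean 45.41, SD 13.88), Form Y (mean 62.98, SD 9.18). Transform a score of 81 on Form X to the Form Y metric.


slope = SD_Y / SD_X = 9.18 / 13.88 ~ 0.6614
intercept = mean_Y - slope * mean_X = 62.98 - (9.18 / 13.88) * 45.41 ~ 32.9466
Y = slope * X + intercept. To avoid rounding drift from the rounded slope/intercept, evaluate the equivalent form Y = mean_Y + SD_Y * (X - mean_X) / SD_X at full precision:
Y = 62.98 + 9.18 * (81 - 45.41) / 13.88
Y = 62.98 + 9.18 * 35.59 / 13.88
Y = 62.98 + 326.7162 / 13.88
Y = 62.98 + 23.5386
Y = 86.5186

86.5186


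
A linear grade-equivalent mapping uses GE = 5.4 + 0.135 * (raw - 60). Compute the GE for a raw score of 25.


raw - median = 25 - 60 = -35
slope * diff = 0.135 * -35 = -4.725
GE = 5.4 + -4.725
GE = 0.675

0.675


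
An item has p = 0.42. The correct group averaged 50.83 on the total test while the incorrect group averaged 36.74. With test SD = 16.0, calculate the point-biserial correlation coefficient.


q = 1 - p = 0.58
rpb = ((M1 - M0) / SD) * sqrt(p * q)
rpb = ((50.83 - 36.74) / 16.0) * sqrt(0.42 * 0.58)
rpb = 0.4346

0.4346


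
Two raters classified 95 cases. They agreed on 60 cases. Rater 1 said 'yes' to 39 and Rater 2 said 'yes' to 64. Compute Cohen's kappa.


P_o = 60/95 = 0.631579
P_e = (39*64 + 56*31) / 9025 = 0.46892
kappa = (P_o - P_e) / (1 - P_e)
kappa = (0.631579 - 0.46892) / (1 - 0.46892)
kappa = 0.3063

0.3063


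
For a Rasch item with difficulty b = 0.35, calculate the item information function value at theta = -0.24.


P = 1/(1+exp(-(-0.24-0.35))) = 0.3566
I = P*(1-P) = 0.3566 * 0.6434
I = 0.2294

0.2294


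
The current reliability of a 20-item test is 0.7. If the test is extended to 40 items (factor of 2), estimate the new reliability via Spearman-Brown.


r_new = (n * rxx) / (1 + (n-1) * rxx)
r_new = (2 * 0.7) / (1 + 1 * 0.7)
r_new = 1.4 / 1.7
r_new = 0.8235

0.8235


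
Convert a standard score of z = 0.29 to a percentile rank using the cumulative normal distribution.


CDF(z) = 0.5 * (1 + erf(z/sqrt(2)))
erf(0.2051) = 0.2282
CDF = 0.6141
Percentile rank = 0.6141 * 100 = 61.41

61.41


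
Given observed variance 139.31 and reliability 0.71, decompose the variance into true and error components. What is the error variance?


var_true = rxx * var_obs = 0.71 * 139.31 = 98.9101
var_error = var_obs - var_true
var_error = 139.31 - 98.9101
var_error = 40.3999

40.3999


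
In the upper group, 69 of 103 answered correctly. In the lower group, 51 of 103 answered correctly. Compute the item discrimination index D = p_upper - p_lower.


p_upper = 69/103 = 0.6699
p_lower = 51/103 = 0.4951
D = 0.6699 - 0.4951 = 0.1748

0.1748


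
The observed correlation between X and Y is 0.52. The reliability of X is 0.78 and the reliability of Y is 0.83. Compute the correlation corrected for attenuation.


r_corrected = rxy / sqrt(rxx * ryy)
= 0.52 / sqrt(0.78 * 0.83)
= 0.52 / sqrt(0.6474)
= 0.52 / 0.804612
r_corrected = 0.6463

0.6463


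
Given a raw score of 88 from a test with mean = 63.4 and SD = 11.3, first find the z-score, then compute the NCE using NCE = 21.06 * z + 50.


z = (X - mean) / SD = (88 - 63.4) / 11.3
z = 24.6 / 11.3
z = 2.177
NCE = NCE = 21.06z + 50
Carry z at full precision (z = 24.6 / 11.3) into the conversion:
NCE = 21.06 * (24.6 / 11.3) + 50 = 518.076 / 11.3 + 50
NCE = 45.8474 + 50
NCE = 95.8474

95.8474


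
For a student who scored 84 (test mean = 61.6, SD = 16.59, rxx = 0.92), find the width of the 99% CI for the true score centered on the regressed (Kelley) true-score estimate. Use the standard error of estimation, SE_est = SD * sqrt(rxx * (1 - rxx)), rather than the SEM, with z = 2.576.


True score estimate = 0.92*84 + 0.08*61.6 = 82.208
SE_est = SD * sqrt(rxx * (1 - rxx)) = 16.59 * sqrt(0.92 * 0.08) = 16.59 * sqrt(0.0736) = 4.500754
CI = T_est +/- z * SE_est, so width = 2 * z * SE_est = 2 * 2.576 * 4.500754
Width = 23.1879

23.1879


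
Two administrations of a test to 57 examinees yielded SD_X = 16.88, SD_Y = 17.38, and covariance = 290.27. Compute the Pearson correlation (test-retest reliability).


r = cov(X,Y) / (SD_X * SD_Y)
r = 290.27 / (16.88 * 17.38)
r = 290.27 / 293.3744
r = 0.9894

0.9894


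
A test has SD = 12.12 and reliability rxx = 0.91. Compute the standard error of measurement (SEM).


SEM = SD * sqrt(1 - rxx)
SEM = 12.12 * sqrt(1 - 0.91)
SEM = 12.12 * sqrt(0.09) = 12.12 * 0.3
SEM = 3.636

3.636


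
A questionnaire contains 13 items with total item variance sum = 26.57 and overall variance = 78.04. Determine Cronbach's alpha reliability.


alpha = (k/(k-1)) * (1 - sum(si^2)/s_total^2)
= (13/12) * (1 - 26.57/78.04)
alpha = 0.7145

0.7145


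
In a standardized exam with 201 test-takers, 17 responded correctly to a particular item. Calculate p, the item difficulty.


Item difficulty p = number correct / total examinees
p = 17 / 201
p = 0.0846

0.0846


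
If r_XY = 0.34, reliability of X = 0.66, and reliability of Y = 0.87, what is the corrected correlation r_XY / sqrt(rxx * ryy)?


r_corrected = rxy / sqrt(rxx * ryy)
= 0.34 / sqrt(0.66 * 0.87)
= 0.34 / sqrt(0.5742)
= 0.34 / 0.75776
r_corrected = 0.4487

0.4487


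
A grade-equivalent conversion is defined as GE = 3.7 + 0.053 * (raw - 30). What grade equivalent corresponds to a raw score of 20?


raw - median = 20 - 30 = -10
slope * diff = 0.053 * -10 = -0.53
GE = 3.7 + -0.53
GE = 3.17

3.17


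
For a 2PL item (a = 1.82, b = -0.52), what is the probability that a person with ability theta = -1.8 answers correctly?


a*(theta - b) = 1.82 * (-1.8 - -0.52) = -2.3296
exp(--2.3296) = 10.2738
P = 1 / (1 + 10.2738)
P = 0.0887

0.0887


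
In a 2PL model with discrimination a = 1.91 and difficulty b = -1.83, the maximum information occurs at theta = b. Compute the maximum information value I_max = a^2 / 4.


For 2PL, max info at theta = b = -1.83
I_max = a^2 / 4 = 1.91^2 / 4
= 3.6481 / 4
I_max = 0.912

0.912


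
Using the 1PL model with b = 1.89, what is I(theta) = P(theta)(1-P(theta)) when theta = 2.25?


P = 1/(1+exp(-(2.25-1.89))) = 0.589
I = P*(1-P) = 0.589 * 0.411
I = 0.2421

0.2421


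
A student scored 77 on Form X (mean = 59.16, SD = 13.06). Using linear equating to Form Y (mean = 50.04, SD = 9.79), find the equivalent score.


slope = SD_Y / SD_X = 9.79 / 13.06 ~ 0.7496
intercept = mean_Y - slope * mean_X = 50.04 - (9.79 / 13.06) * 59.16 ~ 5.6926
Y = slope * X + intercept. To avoid rounding drift from the rounded slope/intercept, evaluate the equivalent form Y = mean_Y + SD_Y * (X - mean_X) / SD_X at full precision:
Y = 50.04 + 9.79 * (77 - 59.16) / 13.06
Y = 50.04 + 9.79 * 17.84 / 13.06
Y = 50.04 + 174.6536 / 13.06
Y = 50.04 + 13.3732
Y = 63.4132

63.4132


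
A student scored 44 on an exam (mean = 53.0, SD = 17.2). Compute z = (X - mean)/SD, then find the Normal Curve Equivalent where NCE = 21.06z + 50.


z = (X - mean) / SD = (44 - 53.0) / 17.2
z = -9.0 / 17.2
z = -0.5233
NCE = NCE = 21.06z + 50
Carry z at full precision (z = -9.0 / 17.2) into the conversion:
NCE = 21.06 * (-9.0 / 17.2) + 50 = -189.54 / 17.2 + 50
NCE = -11.0198 + 50
NCE = 38.9802

38.9802


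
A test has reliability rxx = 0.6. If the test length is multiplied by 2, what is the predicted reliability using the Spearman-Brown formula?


r_new = (n * rxx) / (1 + (n-1) * rxx)
r_new = (2 * 0.6) / (1 + 1 * 0.6)
r_new = 1.2 / 1.6
r_new = 0.75

0.75


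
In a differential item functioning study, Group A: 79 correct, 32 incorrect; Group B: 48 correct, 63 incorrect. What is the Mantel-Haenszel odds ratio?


Odds_A = 79/32 = 2.4688
Odds_B = 48/63 = 0.7619
OR = Odds_A / Odds_B = 2.4688 / 0.7619
Exactly, OR = (79 * 63) / (32 * 48) = 4977 / 1536
OR = 3.2402

3.2402


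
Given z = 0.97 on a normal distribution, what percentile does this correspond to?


CDF(z) = 0.5 * (1 + erf(z/sqrt(2)))
erf(0.6859) = 0.668
CDF = 0.834
Percentile rank = 0.834 * 100 = 83.4

83.4


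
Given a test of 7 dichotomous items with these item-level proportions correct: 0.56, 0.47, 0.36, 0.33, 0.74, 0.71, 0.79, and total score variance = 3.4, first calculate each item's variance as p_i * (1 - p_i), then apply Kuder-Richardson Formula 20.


For each item, compute p_i * q_i:
  Item 1: 0.56 * 0.44 = 0.2464
  Item 2: 0.47 * 0.53 = 0.2491
  Item 3: 0.36 * 0.64 = 0.2304
  Item 4: 0.33 * 0.67 = 0.2211
  Item 5: 0.74 * 0.26 = 0.1924
  Item 6: 0.71 * 0.29 = 0.2059
  Item 7: 0.79 * 0.21 = 0.1659
Sum(p_i * q_i) = 0.2464 + 0.2491 + 0.2304 + 0.2211 + 0.1924 + 0.2059 + 0.1659 = 1.5112
KR-20 = (k/(k-1)) * (1 - Sum(p_i*q_i) / Var_total)
= (7/6) * (1 - 1.5112/3.4)
= 1.1667 * 0.5555
KR-20 = 0.6481

0.6481


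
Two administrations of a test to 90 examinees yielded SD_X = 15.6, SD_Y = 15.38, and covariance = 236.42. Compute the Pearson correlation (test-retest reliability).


r = cov(X,Y) / (SD_X * SD_Y)
r = 236.42 / (15.6 * 15.38)
r = 236.42 / 239.928
r = 0.9854

0.9854


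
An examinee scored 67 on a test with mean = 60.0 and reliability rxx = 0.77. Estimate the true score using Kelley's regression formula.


T_est = rxx * X + (1 - rxx) * mean
T_est = 0.77 * 67 + 0.23 * 60.0
T_est = 51.59 + 13.8
T_est = 65.39

65.39


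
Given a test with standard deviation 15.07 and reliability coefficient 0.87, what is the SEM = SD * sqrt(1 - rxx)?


SEM = SD * sqrt(1 - rxx)
SEM = 15.07 * sqrt(1 - 0.87)
SEM = 15.07 * sqrt(0.13) = 15.07 * 0.360555
SEM = 5.4336

5.4336


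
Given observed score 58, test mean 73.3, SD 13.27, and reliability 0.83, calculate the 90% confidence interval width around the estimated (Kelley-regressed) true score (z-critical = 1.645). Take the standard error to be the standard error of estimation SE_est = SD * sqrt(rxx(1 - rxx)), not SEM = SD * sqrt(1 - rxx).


True score estimate = 0.83*58 + 0.17*73.3 = 60.601
SE_est = SD * sqrt(rxx * (1 - rxx)) = 13.27 * sqrt(0.83 * 0.17) = 13.27 * sqrt(0.1411) = 4.984647
CI = T_est +/- z * SE_est, so width = 2 * z * SE_est = 2 * 1.645 * 4.984647
Width = 16.3995

16.3995


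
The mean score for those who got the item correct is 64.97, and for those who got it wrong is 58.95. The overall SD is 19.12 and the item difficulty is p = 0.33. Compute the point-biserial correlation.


q = 1 - p = 0.67
rpb = ((M1 - M0) / SD) * sqrt(p * q)
rpb = ((64.97 - 58.95) / 19.12) * sqrt(0.33 * 0.67)
rpb = 0.148

0.148


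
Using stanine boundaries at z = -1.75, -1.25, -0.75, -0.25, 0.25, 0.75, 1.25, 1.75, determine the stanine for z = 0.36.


Stanine boundaries: [-1.75, -1.25, -0.75, -0.25, 0.25, 0.75, 1.25, 1.75]
z = 0.36
Check each boundary:
  z >= -1.75 -> could be stanine 2
  z >= -1.25 -> could be stanine 3
  z >= -0.75 -> could be stanine 4
  z >= -0.25 -> could be stanine 5
  z >= 0.25 -> could be stanine 6
  z < 0.75
  z < 1.25
  z < 1.75
Highest qualifying boundary gives stanine = 6

6


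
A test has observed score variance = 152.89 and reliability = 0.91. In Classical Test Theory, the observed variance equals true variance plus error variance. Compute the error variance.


var_true = rxx * var_obs = 0.91 * 152.89 = 139.1299
var_error = var_obs - var_true
var_error = 152.89 - 139.1299
var_error = 13.7601

13.7601


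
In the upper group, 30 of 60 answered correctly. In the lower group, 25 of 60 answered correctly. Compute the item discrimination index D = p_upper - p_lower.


p_upper = 30/60 = 0.5
p_lower = 25/60 = 0.4167
D = 0.5 - 0.4167 = 0.0833

0.0833


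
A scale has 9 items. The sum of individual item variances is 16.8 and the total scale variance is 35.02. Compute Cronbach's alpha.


alpha = (k/(k-1)) * (1 - sum(si^2)/s_total^2)
= (9/8) * (1 - 16.8/35.02)
alpha = 0.5853

0.5853


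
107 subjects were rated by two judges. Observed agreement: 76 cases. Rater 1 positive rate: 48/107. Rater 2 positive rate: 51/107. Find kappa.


P_o = 76/107 = 0.71028
P_e = (48*51 + 59*56) / 11449 = 0.502402
kappa = (P_o - P_e) / (1 - P_e)
kappa = (0.71028 - 0.502402) / (1 - 0.502402)
kappa = 0.4178

0.4178


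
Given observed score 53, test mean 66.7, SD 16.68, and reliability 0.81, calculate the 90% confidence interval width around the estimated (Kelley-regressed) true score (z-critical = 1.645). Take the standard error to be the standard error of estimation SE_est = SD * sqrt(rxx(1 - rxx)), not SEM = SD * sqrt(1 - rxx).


True score estimate = 0.81*53 + 0.19*66.7 = 55.603
SE_est = SD * sqrt(rxx * (1 - rxx)) = 16.68 * sqrt(0.81 * 0.19) = 16.68 * sqrt(0.1539) = 6.543579
CI = T_est +/- z * SE_est, so width = 2 * z * SE_est = 2 * 1.645 * 6.543579
Width = 21.5284

21.5284


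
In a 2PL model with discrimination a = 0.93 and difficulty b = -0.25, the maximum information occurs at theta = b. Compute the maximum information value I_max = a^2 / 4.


For 2PL, max info at theta = b = -0.25
I_max = a^2 / 4 = 0.93^2 / 4
= 0.8649 / 4
I_max = 0.2162

0.2162


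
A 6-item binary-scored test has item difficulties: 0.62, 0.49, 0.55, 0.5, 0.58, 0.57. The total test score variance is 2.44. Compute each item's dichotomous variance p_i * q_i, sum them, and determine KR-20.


For each item, compute p_i * q_i:
  Item 1: 0.62 * 0.38 = 0.2356
  Item 2: 0.49 * 0.51 = 0.2499
  Item 3: 0.55 * 0.45 = 0.2475
  Item 4: 0.5 * 0.5 = 0.25
  Item 5: 0.58 * 0.42 = 0.2436
  Item 6: 0.57 * 0.43 = 0.2451
Sum(p_i * q_i) = 0.2356 + 0.2499 + 0.2475 + 0.25 + 0.2436 + 0.2451 = 1.4717
KR-20 = (k/(k-1)) * (1 - Sum(p_i*q_i) / Var_total)
= (6/5) * (1 - 1.4717/2.44)
= 1.2 * 0.3968
KR-20 = 0.4762

0.4762


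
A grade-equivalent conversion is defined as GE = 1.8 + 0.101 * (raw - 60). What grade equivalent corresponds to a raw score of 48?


raw - median = 48 - 60 = -12
slope * diff = 0.101 * -12 = -1.212
GE = 1.8 + -1.212
GE = 0.588

0.588


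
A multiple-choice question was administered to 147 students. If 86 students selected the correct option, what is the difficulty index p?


Item difficulty p = number correct / total examinees
p = 86 / 147
p = 0.585

0.585


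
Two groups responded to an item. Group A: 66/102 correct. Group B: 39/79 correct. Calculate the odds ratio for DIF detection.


Odds_A = 66/36 = 1.8333
Odds_B = 39/40 = 0.975
OR = Odds_A / Odds_B = 1.8333 / 0.975
Exactly, OR = (66 * 40) / (36 * 39) = 2640 / 1404
OR = 1.8803

1.8803


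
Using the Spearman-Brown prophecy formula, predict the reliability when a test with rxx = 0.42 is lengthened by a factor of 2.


r_new = (n * rxx) / (1 + (n-1) * rxx)
r_new = (2 * 0.42) / (1 + 1 * 0.42)
r_new = 0.84 / 1.42
r_new = 0.5915

0.5915


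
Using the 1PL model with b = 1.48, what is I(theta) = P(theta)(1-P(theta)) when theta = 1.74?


P = 1/(1+exp(-(1.74-1.48))) = 0.5646
I = P*(1-P) = 0.5646 * 0.4354
I = 0.2458

0.2458


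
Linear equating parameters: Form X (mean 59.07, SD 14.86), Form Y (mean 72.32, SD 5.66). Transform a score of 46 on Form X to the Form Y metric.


slope = SD_Y / SD_X = 5.66 / 14.86 ~ 0.3809
intercept = mean_Y - slope * mean_X = 72.32 - (5.66 / 14.86) * 59.07 ~ 49.8209
Y = slope * X + intercept. To avoid rounding drift from the rounded slope/intercept, evaluate the equivalent form Y = mean_Y + SD_Y * (X - mean_X) / SD_X at full precision:
Y = 72.32 + 5.66 * (46 - 59.07) / 14.86
Y = 72.32 - 5.66 * 13.07 / 14.86
Y = 72.32 - 73.9762 / 14.86
Y = 72.32 - 4.9782
Y = 67.3418

67.3418


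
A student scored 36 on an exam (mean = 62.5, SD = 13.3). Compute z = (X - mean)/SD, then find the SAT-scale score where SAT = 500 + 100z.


z = (X - mean) / SD = (36 - 62.5) / 13.3
z = -26.5 / 13.3
z = -1.9925
SAT-scale = SAT = 500 + 100z
Carry z at full precision (z = -26.5 / 13.3) into the conversion:
SAT-scale = 500 + 100 * (-26.5 / 13.3) = 500 + -2650 / 13.3
SAT-scale = 500 + -199.2481
SAT-scale = 300.7519

300.7519


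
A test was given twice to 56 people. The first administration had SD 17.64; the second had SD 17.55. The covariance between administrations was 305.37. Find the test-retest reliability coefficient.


r = cov(X,Y) / (SD_X * SD_Y)
r = 305.37 / (17.64 * 17.55)
r = 305.37 / 309.582
r = 0.9864

0.9864


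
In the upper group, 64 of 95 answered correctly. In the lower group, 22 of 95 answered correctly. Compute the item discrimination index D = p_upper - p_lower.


p_upper = 64/95 = 0.6737
p_lower = 22/95 = 0.2316
D = 0.6737 - 0.2316 = 0.4421

0.4421


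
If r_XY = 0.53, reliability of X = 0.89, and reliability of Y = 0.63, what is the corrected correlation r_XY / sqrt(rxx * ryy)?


r_corrected = rxy / sqrt(rxx * ryy)
= 0.53 / sqrt(0.89 * 0.63)
= 0.53 / sqrt(0.5607)
= 0.53 / 0.748799
r_corrected = 0.7078

0.7078


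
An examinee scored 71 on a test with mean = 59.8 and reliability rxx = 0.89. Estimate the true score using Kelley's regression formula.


T_est = rxx * X + (1 - rxx) * mean
T_est = 0.89 * 71 + 0.11 * 59.8
T_est = 63.19 + 6.578
T_est = 69.768

69.768


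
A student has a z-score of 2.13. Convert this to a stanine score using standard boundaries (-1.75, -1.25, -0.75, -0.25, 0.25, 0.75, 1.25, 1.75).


Stanine boundaries: [-1.75, -1.25, -0.75, -0.25, 0.25, 0.75, 1.25, 1.75]
z = 2.13
Check each boundary:
  z >= -1.75 -> could be stanine 2
  z >= -1.25 -> could be stanine 3
  z >= -0.75 -> could be stanine 4
  z >= -0.25 -> could be stanine 5
  z >= 0.25 -> could be stanine 6
  z >= 0.75 -> could be stanine 7
  z >= 1.25 -> could be stanine 8
  z >= 1.75 -> could be stanine 9
Highest qualifying boundary gives stanine = 9

9


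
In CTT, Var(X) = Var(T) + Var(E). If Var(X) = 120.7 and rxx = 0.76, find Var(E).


var_true = rxx * var_obs = 0.76 * 120.7 = 91.732
var_error = var_obs - var_true
var_error = 120.7 - 91.732
var_error = 28.968

28.968


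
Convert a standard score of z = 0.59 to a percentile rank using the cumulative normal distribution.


CDF(z) = 0.5 * (1 + erf(z/sqrt(2)))
erf(0.4172) = 0.4448
CDF = 0.7224
Percentile rank = 0.7224 * 100 = 72.24

72.24


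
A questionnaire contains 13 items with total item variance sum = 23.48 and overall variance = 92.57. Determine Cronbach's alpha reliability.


alpha = (k/(k-1)) * (1 - sum(si^2)/s_total^2)
= (13/12) * (1 - 23.48/92.57)
alpha = 0.8086

0.8086


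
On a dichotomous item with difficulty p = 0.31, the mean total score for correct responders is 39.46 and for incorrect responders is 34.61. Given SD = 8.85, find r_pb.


q = 1 - p = 0.69
rpb = ((M1 - M0) / SD) * sqrt(p * q)
rpb = ((39.46 - 34.61) / 8.85) * sqrt(0.31 * 0.69)
rpb = 0.2535

0.2535


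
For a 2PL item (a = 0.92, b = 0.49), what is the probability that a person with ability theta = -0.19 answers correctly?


a*(theta - b) = 0.92 * (-0.19 - 0.49) = -0.6256
exp(--0.6256) = 1.8694
P = 1 / (1 + 1.8694)
P = 0.3485

0.3485


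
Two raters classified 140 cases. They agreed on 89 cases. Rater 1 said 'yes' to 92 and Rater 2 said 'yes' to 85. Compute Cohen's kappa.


P_o = 89/140 = 0.635714
P_e = (92*85 + 48*55) / 19600 = 0.533673
kappa = (P_o - P_e) / (1 - P_e)
kappa = (0.635714 - 0.533673) / (1 - 0.533673)
kappa = 0.2188

0.2188


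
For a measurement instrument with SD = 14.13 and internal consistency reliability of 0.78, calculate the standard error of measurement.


SEM = SD * sqrt(1 - rxx)
SEM = 14.13 * sqrt(1 - 0.78)
SEM = 14.13 * sqrt(0.22) = 14.13 * 0.469042
SEM = 6.6276

6.6276


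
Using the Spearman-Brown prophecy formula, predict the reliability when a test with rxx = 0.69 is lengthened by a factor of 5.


r_new = (n * rxx) / (1 + (n-1) * rxx)
r_new = (5 * 0.69) / (1 + 4 * 0.69)
r_new = 3.45 / 3.76
r_new = 0.9176

0.9176


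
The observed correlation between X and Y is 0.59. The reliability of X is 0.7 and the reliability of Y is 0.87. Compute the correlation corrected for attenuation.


r_corrected = rxy / sqrt(rxx * ryy)
= 0.59 / sqrt(0.7 * 0.87)
= 0.59 / sqrt(0.609)
= 0.59 / 0.780385
r_corrected = 0.756

0.756


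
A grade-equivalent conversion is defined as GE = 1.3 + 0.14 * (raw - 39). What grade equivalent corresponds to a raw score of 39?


raw - median = 39 - 39 = 0
slope * diff = 0.14 * 0 = 0.0
GE = 1.3 + 0.0
GE = 1.3

1.3


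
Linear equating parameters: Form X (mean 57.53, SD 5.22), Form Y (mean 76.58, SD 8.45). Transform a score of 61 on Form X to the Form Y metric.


slope = SD_Y / SD_X = 8.45 / 5.22 ~ 1.6188
intercept = mean_Y - slope * mean_X = 76.58 - (8.45 / 5.22) * 57.53 ~ -16.5481
Y = slope * X + intercept. To avoid rounding drift from the rounded slope/intercept, evaluate the equivalent form Y = mean_Y + SD_Y * (X - mean_X) / SD_X at full precision:
Y = 76.58 + 8.45 * (61 - 57.53) / 5.22
Y = 76.58 + 8.45 * 3.47 / 5.22
Y = 76.58 + 29.3215 / 5.22
Y = 76.58 + 5.6171
Y = 82.1971

82.1971


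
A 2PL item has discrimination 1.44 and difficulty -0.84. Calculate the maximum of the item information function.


For 2PL, max info at theta = b = -0.84
I_max = a^2 / 4 = 1.44^2 / 4
= 2.0736 / 4
I_max = 0.5184

0.5184


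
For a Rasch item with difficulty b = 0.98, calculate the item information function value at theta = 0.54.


P = 1/(1+exp(-(0.54-0.98))) = 0.3917
I = P*(1-P) = 0.3917 * 0.6083
I = 0.2383

0.2383


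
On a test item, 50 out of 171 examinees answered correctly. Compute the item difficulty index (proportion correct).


Item difficulty p = number correct / total examinees
p = 50 / 171
p = 0.2924

0.2924


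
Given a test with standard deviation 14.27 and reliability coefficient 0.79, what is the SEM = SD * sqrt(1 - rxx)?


SEM = SD * sqrt(1 - rxx)
SEM = 14.27 * sqrt(1 - 0.79)
SEM = 14.27 * sqrt(0.21) = 14.27 * 0.458258
SEM = 6.5393

6.5393


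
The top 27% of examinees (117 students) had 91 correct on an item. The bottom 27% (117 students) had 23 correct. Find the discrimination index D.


p_upper = 91/117 = 0.7778
p_lower = 23/117 = 0.1966
D = 0.7778 - 0.1966 = 0.5812

0.5812


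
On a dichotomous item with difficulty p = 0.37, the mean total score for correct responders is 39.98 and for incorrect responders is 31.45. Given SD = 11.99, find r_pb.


q = 1 - p = 0.63
rpb = ((M1 - M0) / SD) * sqrt(p * q)
rpb = ((39.98 - 31.45) / 11.99) * sqrt(0.37 * 0.63)
rpb = 0.3435

0.3435


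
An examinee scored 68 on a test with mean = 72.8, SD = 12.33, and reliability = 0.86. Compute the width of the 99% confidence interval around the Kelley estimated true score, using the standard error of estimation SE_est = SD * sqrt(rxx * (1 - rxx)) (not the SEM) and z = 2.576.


True score estimate = 0.86*68 + 0.14*72.8 = 68.672
SE_est = SD * sqrt(rxx * (1 - rxx)) = 12.33 * sqrt(0.86 * 0.14) = 12.33 * sqrt(0.1204) = 4.27835
CI = T_est +/- z * SE_est, so width = 2 * z * SE_est = 2 * 2.576 * 4.27835
Width = 22.0421

22.0421


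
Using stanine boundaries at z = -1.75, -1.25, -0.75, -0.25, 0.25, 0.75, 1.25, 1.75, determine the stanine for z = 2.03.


Stanine boundaries: [-1.75, -1.25, -0.75, -0.25, 0.25, 0.75, 1.25, 1.75]
z = 2.03
Check each boundary:
  z >= -1.75 -> could be stanine 2
  z >= -1.25 -> could be stanine 3
  z >= -0.75 -> could be stanine 4
  z >= -0.25 -> could be stanine 5
  z >= 0.25 -> could be stanine 6
  z >= 0.75 -> could be stanine 7
  z >= 1.25 -> could be stanine 8
  z >= 1.75 -> could be stanine 9
Highest qualifying boundary gives stanine = 9

9


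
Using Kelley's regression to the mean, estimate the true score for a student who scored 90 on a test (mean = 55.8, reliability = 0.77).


T_est = rxx * X + (1 - rxx) * mean
T_est = 0.77 * 90 + 0.23 * 55.8
T_est = 69.3 + 12.834
T_est = 82.134

82.134


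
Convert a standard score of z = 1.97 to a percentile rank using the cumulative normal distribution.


CDF(z) = 0.5 * (1 + erf(z/sqrt(2)))
erf(1.393) = 0.9512
CDF = 0.9756
Percentile rank = 0.9756 * 100 = 97.56

97.56


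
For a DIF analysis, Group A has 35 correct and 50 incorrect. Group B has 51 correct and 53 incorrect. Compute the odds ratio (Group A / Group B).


Odds_A = 35/50 = 0.7
Odds_B = 51/53 = 0.9623
OR = Odds_A / Odds_B = 0.7 / 0.9623
Exactly, OR = (35 * 53) / (50 * 51) = 1855 / 2550
OR = 0.7275

0.7275


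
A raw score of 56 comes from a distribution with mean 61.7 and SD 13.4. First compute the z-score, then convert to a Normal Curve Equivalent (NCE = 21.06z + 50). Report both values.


z = (X - mean) / SD = (56 - 61.7) / 13.4
z = -5.7 / 13.4
z = -0.4254
NCE = NCE = 21.06z + 50
Carry z at full precision (z = -5.7 / 13.4) into the conversion:
NCE = 21.06 * (-5.7 / 13.4) + 50 = -120.042 / 13.4 + 50
NCE = -8.9584 + 50
NCE = 41.0416

41.0416


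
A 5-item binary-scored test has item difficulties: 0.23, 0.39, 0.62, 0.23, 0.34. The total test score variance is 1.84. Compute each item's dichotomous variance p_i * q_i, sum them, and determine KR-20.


For each item, compute p_i * q_i:
  Item 1: 0.23 * 0.77 = 0.1771
  Item 2: 0.39 * 0.61 = 0.2379
  Item 3: 0.62 * 0.38 = 0.2356
  Item 4: 0.23 * 0.77 = 0.1771
  Item 5: 0.34 * 0.66 = 0.2244
Sum(p_i * q_i) = 0.1771 + 0.2379 + 0.2356 + 0.1771 + 0.2244 = 1.0521
KR-20 = (k/(k-1)) * (1 - Sum(p_i*q_i) / Var_total)
= (5/4) * (1 - 1.0521/1.84)
= 1.25 * 0.4282
KR-20 = 0.5353

0.5353


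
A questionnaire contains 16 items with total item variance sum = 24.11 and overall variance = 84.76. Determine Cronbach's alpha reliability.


alpha = (k/(k-1)) * (1 - sum(si^2)/s_total^2)
= (16/15) * (1 - 24.11/84.76)
alpha = 0.7633

0.7633


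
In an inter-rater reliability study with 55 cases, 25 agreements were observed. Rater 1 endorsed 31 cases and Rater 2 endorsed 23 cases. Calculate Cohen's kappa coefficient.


P_o = 25/55 = 0.454545
P_e = (31*23 + 24*32) / 3025 = 0.489587
kappa = (P_o - P_e) / (1 - P_e)
kappa = (0.454545 - 0.489587) / (1 - 0.489587)
kappa = -0.0687

-0.0687


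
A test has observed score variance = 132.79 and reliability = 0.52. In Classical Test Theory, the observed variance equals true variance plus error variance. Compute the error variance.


var_true = rxx * var_obs = 0.52 * 132.79 = 69.0508
var_error = var_obs - var_true
var_error = 132.79 - 69.0508
var_error = 63.7392

63.7392
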